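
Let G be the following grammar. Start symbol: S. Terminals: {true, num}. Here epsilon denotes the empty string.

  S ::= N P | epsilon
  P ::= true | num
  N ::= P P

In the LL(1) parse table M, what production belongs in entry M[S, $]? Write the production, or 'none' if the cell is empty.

S ::= epsilon

FIRST(P): from P::=true we get {true}; from P::=num we get {num}. So FIRST(P) = {num, true}.
FIRST(N): from N::=P P we get {num, true}. So FIRST(N) = {num, true}.
FIRST(S): from S::=N P we get {num, true}; from S::=epsilon we get {epsilon}. So FIRST(S) = {epsilon, num, true}.
FOLLOW(S) includes $ since S is the start symbol.
FOLLOW(S): S appears on no right-hand side. Thus FOLLOW(S) = {$}.
For S ::= N P: FIRST(N P) = {num, true}, so it goes in M[S, t] for t ∈ {num, true}.
For S ::= epsilon: FIRST(epsilon) = {epsilon}, so it goes in M[S, t] for t ∈ {}; since epsilon ∈ FIRST, also for every t ∈ FOLLOW(S) = {$}.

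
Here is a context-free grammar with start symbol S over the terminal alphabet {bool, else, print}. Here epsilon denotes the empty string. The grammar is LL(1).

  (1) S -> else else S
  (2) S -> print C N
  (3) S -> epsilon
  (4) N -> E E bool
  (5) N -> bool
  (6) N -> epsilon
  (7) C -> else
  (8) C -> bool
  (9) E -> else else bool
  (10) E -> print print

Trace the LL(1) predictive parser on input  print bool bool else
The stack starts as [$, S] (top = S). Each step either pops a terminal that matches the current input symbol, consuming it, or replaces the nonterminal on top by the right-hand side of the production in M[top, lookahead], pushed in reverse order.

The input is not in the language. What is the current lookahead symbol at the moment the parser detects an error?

else

step 1: stack=$ S  input=print bool bool else $  — expand S -> print C N
step 2: stack=$ N C print  input=print bool bool else $  — match print
step 3: stack=$ N C  input=bool bool else $  — expand C -> bool
step 4: stack=$ N bool  input=bool bool else $  — match bool
step 5: stack=$ N  input=bool else $  — expand N -> bool
step 6: stack=$ bool  input=bool else $  — match bool
step 7: stack=$  input=else $  — error: stack empty but input remains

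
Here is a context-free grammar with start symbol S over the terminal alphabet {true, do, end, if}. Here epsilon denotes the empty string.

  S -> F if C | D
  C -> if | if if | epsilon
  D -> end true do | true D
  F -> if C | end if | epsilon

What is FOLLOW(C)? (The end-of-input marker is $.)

{$, if}

FIRST(C): from C->if we get {if}; from C->if if we get {if}; from C->epsilon we get {epsilon}. So FIRST(C) = {epsilon, if}.
FIRST(D): from D->end true do we get {end}; from D->true D we get {true}. So FIRST(D) = {end, true}.
FIRST(F): from F->if C we get {if}; from F->end if we get {end}; from F->epsilon we get {epsilon}. So FIRST(F) = {epsilon, end, if}.
FIRST(S): from S->F if C we get {end, if}; from S->D we get {end, true}. So FIRST(S) = {end, if, true}.
FOLLOW(S) includes $ since S is the start symbol.
FOLLOW(S): S appears on no right-hand side. Thus FOLLOW(S) = {$}.
FOLLOW(D): in S->D, the suffix after D is empty, so FOLLOW(D) ⊇ FOLLOW(S) = {$}; in D->true D, the suffix after D is empty (adds nothing new). Thus FOLLOW(D) = {$}.
FOLLOW(F): in S->F if C, F is followed by if C with FIRST {if}. Thus FOLLOW(F) = {if}.
FOLLOW(C): in S->F if C, the suffix after C is empty, so FOLLOW(C) ⊇ FOLLOW(S) = {$}; in F->if C, the suffix after C is empty, so FOLLOW(C) ⊇ FOLLOW(F) = {if}. Thus FOLLOW(C) = {$, if}.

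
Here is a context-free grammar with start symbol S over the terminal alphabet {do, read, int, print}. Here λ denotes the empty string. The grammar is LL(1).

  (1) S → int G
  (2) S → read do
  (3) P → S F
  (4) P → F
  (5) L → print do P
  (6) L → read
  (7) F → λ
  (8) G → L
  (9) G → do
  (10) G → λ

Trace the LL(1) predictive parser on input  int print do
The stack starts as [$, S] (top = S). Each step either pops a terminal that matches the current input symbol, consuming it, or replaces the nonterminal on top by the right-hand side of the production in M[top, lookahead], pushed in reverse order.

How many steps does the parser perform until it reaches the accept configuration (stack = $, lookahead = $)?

8

     Stack         Input           Action
  1  $ S           int print do $  expand S → int G
  2  $ G int       int print do $  match int
  3  $ G           print do $      expand G → L
  4  $ L           print do $      expand L → print do P
  5  $ P do print  print do $      match print
  6  $ P do        do $            match do
  7  $ P           $               expand P → F
  8  $ F           $               expand F → λ
Accept reached after 8 steps.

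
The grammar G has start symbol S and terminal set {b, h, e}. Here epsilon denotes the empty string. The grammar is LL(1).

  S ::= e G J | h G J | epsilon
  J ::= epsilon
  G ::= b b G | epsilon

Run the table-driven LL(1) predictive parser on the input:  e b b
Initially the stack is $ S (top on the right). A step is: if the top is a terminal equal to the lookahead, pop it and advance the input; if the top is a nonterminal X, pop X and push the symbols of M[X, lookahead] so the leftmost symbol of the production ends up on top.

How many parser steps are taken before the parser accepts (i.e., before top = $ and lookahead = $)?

step 1: stack=$ S  input=e b b $  — expand S ::= e G J
step 2: stack=$ J G e  input=e b b $  — match e
step 3: stack=$ J G  input=b b $  — expand G ::= b b G
step 4: stack=$ J G b b  input=b b $  — match b
step 5: stack=$ J G b  input=b $  — match b
step 6: stack=$ J G  input=$  — expand G ::= epsilon
step 7: stack=$ J  input=$  — expand J ::= epsilon
Accept reached after 7 steps.

7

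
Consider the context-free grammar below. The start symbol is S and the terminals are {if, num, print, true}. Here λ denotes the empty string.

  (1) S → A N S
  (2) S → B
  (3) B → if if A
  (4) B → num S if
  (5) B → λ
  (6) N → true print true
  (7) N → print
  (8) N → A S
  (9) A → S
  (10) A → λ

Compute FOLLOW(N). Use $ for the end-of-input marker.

FIRST(B) = {λ, if, num}
FIRST(S) = {λ, if, num, print, true}  (via A N S, B)
FIRST(A) = {λ, if, num, print, true}  (via S)
FIRST(N) = {λ, if, num, print, true}  (via A S)
FOLLOW(S) includes $ since S is the start symbol.
FOLLOW(S): in S→A N S, the suffix after S is empty (adds nothing new); in B→num S if, S is followed by if with FIRST {if}; in N→A S, the suffix after S is empty, so FOLLOW(S) ⊇ FOLLOW(N) = {$, if, num, print, true}; in A→S, the suffix after S is empty, so FOLLOW(S) ⊇ FOLLOW(A) = {$, if, num, print, true}. Thus FOLLOW(S) = {$, if, num, print, true}.
FOLLOW(B): in S→B, the suffix after B is empty, so FOLLOW(B) ⊇ FOLLOW(S) = {$, if, num, print, true}. Thus FOLLOW(B) = {$, if, num, print, true}.
FOLLOW(N): in S→A N S, N is followed by S with FIRST {λ, if, num, print, true}; in S→A N S, the suffix after N is nullable, so FOLLOW(N) ⊇ FOLLOW(S) = {$, if, num, print, true}. Thus FOLLOW(N) = {$, if, num, print, true}.
FOLLOW(A): in S→A N S, A is followed by N S with FIRST {λ, if, num, print, true}; in S→A N S, the suffix after A is nullable, so FOLLOW(A) ⊇ FOLLOW(S) = {$, if, num, print, true}; in B→if if A, the suffix after A is empty, so FOLLOW(A) ⊇ FOLLOW(B) = {$, if, num, print, true}; in N→A S, A is followed by S with FIRST {λ, if, num, print, true}; in N→A S, the suffix after A is nullable, so FOLLOW(A) ⊇ FOLLOW(N) = {$, if, num, print, true}. Thus FOLLOW(A) = {$, if, num, print, true}.

{$, if, num, print, true}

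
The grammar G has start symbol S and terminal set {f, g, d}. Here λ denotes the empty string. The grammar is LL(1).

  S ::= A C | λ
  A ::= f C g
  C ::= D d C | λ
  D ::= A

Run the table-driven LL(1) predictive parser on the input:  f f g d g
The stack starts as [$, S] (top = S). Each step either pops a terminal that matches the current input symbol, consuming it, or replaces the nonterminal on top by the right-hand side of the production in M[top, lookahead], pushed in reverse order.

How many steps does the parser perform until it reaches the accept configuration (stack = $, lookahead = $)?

step 1: stack=$ S  input=f f g d g $  — expand S ::= A C
step 2: stack=$ C A  input=f f g d g $  — expand A ::= f C g
step 3: stack=$ C g C f  input=f f g d g $  — match f
step 4: stack=$ C g C  input=f g d g $  — expand C ::= D d C
step 5: stack=$ C g C d D  input=f g d g $  — expand D ::= A
step 6: stack=$ C g C d A  input=f g d g $  — expand A ::= f C g
step 7: stack=$ C g C d g C f  input=f g d g $  — match f
step 8: stack=$ C g C d g C  input=g d g $  — expand C ::= λ
step 9: stack=$ C g C d g  input=g d g $  — match g
step 10: stack=$ C g C d  input=d g $  — match d
step 11: stack=$ C g C  input=g $  — expand C ::= λ
step 12: stack=$ C g  input=g $  — match g
step 13: stack=$ C  input=$  — expand C ::= λ
Accept reached after 13 steps.

13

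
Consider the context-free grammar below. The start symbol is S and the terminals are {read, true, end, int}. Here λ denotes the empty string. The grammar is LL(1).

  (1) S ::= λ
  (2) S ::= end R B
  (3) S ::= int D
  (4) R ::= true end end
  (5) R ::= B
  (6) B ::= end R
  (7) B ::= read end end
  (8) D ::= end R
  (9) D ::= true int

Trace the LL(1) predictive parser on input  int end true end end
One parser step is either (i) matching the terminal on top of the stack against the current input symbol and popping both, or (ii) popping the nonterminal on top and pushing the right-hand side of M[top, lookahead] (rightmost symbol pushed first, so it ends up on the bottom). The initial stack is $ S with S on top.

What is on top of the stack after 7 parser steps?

step 1: stack=$ S  input=int end true end end $  — expand S ::= int D
step 2: stack=$ D int  input=int end true end end $  — match int
step 3: stack=$ D  input=end true end end $  — expand D ::= end R
step 4: stack=$ R end  input=end true end end $  — match end
step 5: stack=$ R  input=true end end $  — expand R ::= true end end
step 6: stack=$ end end true  input=true end end $  — match true
step 7: stack=$ end end  input=end end $  — match end
Stack after step 7: $ end (top = end).

end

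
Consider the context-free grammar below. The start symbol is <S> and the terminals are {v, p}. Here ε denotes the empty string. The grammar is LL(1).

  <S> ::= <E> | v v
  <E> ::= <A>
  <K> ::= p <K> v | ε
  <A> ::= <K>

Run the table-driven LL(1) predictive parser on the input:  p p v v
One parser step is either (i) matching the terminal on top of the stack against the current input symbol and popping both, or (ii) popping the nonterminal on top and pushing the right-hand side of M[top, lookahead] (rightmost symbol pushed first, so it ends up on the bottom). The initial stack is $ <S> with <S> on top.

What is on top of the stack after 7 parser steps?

step 1: stack=$ <S>  input=p p v v $  — expand <S> ::= <E>
step 2: stack=$ <E>  input=p p v v $  — expand <E> ::= <A>
step 3: stack=$ <A>  input=p p v v $  — expand <A> ::= <K>
step 4: stack=$ <K>  input=p p v v $  — expand <K> ::= p <K> v
step 5: stack=$ v <K> p  input=p p v v $  — match p
step 6: stack=$ v <K>  input=p v v $  — expand <K> ::= p <K> v
step 7: stack=$ v v <K> p  input=p v v $  — match p
Stack after step 7: $ v v <K> (top = <K>).

<K>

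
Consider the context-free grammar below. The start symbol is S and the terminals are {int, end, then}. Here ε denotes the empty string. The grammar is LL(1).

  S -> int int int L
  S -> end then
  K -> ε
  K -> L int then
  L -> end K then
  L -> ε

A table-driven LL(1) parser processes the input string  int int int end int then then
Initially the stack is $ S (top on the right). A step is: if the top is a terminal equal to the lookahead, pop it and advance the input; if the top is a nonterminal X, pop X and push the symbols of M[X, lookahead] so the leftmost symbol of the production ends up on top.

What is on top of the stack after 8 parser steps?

step 1: stack=$ S  input=int int int end int then then $  — expand S -> int int int L
step 2: stack=$ L int int int  input=int int int end int then then $  — match int
step 3: stack=$ L int int  input=int int end int then then $  — match int
step 4: stack=$ L int  input=int end int then then $  — match int
step 5: stack=$ L  input=end int then then $  — expand L -> end K then
step 6: stack=$ then K end  input=end int then then $  — match end
step 7: stack=$ then K  input=int then then $  — expand K -> L int then
step 8: stack=$ then then int L  input=int then then $  — expand L -> ε
Stack after step 8: $ then then int (top = int).

int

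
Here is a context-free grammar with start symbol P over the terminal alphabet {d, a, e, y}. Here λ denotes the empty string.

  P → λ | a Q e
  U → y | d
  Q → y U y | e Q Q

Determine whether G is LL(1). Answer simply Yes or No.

FIRST(P) = {λ, a}
FIRST(U) = {d, y}
FIRST(Q) = {e, y}
FOLLOW(P) = {$}
FOLLOW(U) = {y}
FOLLOW(Q) = {e, y}
Each cell of M receives at most one production.

Yes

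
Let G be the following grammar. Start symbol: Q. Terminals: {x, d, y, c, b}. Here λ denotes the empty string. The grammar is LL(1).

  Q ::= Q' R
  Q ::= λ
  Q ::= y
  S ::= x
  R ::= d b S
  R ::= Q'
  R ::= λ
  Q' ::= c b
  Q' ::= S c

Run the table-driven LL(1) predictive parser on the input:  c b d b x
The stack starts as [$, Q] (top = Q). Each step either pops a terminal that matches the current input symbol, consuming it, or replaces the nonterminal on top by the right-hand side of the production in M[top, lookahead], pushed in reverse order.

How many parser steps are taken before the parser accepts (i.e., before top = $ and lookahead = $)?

step 1: stack=$ Q  input=c b d b x $  — expand Q ::= Q' R
step 2: stack=$ R Q'  input=c b d b x $  — expand Q' ::= c b
step 3: stack=$ R b c  input=c b d b x $  — match c
step 4: stack=$ R b  input=b d b x $  — match b
step 5: stack=$ R  input=d b x $  — expand R ::= d b S
step 6: stack=$ S b d  input=d b x $  — match d
step 7: stack=$ S b  input=b x $  — match b
step 8: stack=$ S  input=x $  — expand S ::= x
step 9: stack=$ x  input=x $  — match x
Accept reached after 9 steps.

9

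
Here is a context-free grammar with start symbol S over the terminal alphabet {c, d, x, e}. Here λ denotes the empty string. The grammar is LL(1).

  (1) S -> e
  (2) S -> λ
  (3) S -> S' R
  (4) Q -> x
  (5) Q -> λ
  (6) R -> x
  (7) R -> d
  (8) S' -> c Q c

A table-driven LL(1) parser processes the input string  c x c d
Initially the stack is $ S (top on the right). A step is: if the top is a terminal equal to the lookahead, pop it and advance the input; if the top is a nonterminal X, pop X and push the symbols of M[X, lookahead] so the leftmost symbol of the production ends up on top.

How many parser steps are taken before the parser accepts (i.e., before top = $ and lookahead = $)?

8

     Stack      Input      Action
  1  $ S        c x c d $  expand S -> S' R
  2  $ R S'     c x c d $  expand S' -> c Q c
  3  $ R c Q c  c x c d $  match c
  4  $ R c Q    x c d $    expand Q -> x
  5  $ R c x    x c d $    match x
  6  $ R c      c d $      match c
  7  $ R        d $        expand R -> d
  8  $ d        d $        match d
Accept reached after 8 steps.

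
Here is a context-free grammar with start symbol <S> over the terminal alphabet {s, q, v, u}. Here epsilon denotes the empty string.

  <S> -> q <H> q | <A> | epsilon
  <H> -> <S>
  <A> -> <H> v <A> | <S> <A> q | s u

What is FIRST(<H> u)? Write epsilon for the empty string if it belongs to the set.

{q, s, u, v}

FIRST(<S>): from <S>->q <H> q we get {q}; from <S>-><A> we get {q, s, v}; from <S>->epsilon we get {epsilon}. So FIRST(<S>) = {epsilon, q, s, v}.
FIRST(<H>): from <H>-><S> we get {epsilon, q, s, v}. So FIRST(<H>) = {epsilon, q, s, v}.
FIRST(<A>): from <A>-><H> v <A> we get {q, s, v}; from <A>-><S> <A> q we get {q, s, v}; from <A>->s u we get {s}. So FIRST(<A>) = {q, s, v}.
FIRST(<H> u): take FIRST of each symbol in turn, carrying on past any symbol whose FIRST contains epsilon; result {q, s, u, v}.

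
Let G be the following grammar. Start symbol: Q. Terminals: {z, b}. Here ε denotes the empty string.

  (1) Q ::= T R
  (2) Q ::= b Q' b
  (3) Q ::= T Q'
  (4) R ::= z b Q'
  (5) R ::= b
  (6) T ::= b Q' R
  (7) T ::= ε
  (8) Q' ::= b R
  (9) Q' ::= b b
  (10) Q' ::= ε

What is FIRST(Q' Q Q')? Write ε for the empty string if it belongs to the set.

{ε, b, z}

FIRST(R): from R::=z b Q' we get {z}; from R::=b we get {b}. So FIRST(R) = {b, z}.
FIRST(T): from T::=b Q' R we get {b}; from T::=ε we get {ε}. So FIRST(T) = {ε, b}.
FIRST(Q'): from Q'::=b R we get {b}; from Q'::=b b we get {b}; from Q'::=ε we get {ε}. So FIRST(Q') = {ε, b}.
FIRST(Q): from Q::=T R we get {b, z}; from Q::=b Q' b we get {b}; from Q::=T Q' we get {ε, b}. So FIRST(Q) = {ε, b, z}.
FIRST(Q' Q Q'): take FIRST of each symbol in turn, carrying on past any symbol whose FIRST contains ε; result {ε, b, z}.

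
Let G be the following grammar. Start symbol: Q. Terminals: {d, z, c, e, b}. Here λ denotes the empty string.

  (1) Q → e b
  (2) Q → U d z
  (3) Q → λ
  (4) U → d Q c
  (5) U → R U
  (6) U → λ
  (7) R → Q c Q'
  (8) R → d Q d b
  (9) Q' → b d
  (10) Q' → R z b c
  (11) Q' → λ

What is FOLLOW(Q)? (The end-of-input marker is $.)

{$, c, d}

FIRST(Q) = {λ, c, d, e}  (via U d z)
FIRST(R) = {c, d, e}  (via Q c Q')
FIRST(U) = {λ, c, d, e}  (via R U)
FIRST(Q') = {λ, b, c, d, e}  (via R z b c)
FOLLOW(Q) includes $ since Q is the start symbol.
FOLLOW(Q): in U→d Q c, Q is followed by c with FIRST {c}; in R→Q c Q', Q is followed by c Q' with FIRST {c}; in R→d Q d b, Q is followed by d b with FIRST {d}. Thus FOLLOW(Q) = {$, c, d}.
FOLLOW(U): in Q→U d z, U is followed by d z with FIRST {d}; in U→R U, the suffix after U is empty (adds nothing new). Thus FOLLOW(U) = {d}.
FOLLOW(R): in U→R U, R is followed by U with FIRST {λ, c, d, e}; in U→R U, the suffix after R is nullable, so FOLLOW(R) ⊇ FOLLOW(U) = {d}; in Q'→R z b c, R is followed by z b c with FIRST {z}. Thus FOLLOW(R) = {c, d, e, z}.
FOLLOW(Q'): in R→Q c Q', the suffix after Q' is empty, so FOLLOW(Q') ⊇ FOLLOW(R) = {c, d, e, z}. Thus FOLLOW(Q') = {c, d, e, z}.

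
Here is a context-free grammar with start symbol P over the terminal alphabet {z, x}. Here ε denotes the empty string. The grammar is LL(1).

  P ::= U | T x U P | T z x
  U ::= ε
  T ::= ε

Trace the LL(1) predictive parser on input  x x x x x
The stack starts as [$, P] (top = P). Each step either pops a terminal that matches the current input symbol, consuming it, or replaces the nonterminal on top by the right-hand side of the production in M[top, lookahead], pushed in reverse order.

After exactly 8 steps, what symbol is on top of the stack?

P

     Stack      Input        Action
  1  $ P        x x x x x $  expand P ::= T x U P
  2  $ P U x T  x x x x x $  expand T ::= ε
  3  $ P U x    x x x x x $  match x
  4  $ P U      x x x x $    expand U ::= ε
  5  $ P        x x x x $    expand P ::= T x U P
  6  $ P U x T  x x x x $    expand T ::= ε
  7  $ P U x    x x x x $    match x
  8  $ P U      x x x $      expand U ::= ε
Stack after step 8: $ P (top = P).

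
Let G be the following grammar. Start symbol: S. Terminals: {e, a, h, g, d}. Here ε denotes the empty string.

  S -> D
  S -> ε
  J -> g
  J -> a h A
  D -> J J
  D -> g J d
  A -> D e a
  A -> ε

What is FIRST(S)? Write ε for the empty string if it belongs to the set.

FIRST(J) = {a, g}
FIRST(D) = {a, g}  (via J J)
FIRST(S) = {ε, a, g}  (via D)
FIRST(A) = {ε, a, g}  (via D e a)

{ε, a, g}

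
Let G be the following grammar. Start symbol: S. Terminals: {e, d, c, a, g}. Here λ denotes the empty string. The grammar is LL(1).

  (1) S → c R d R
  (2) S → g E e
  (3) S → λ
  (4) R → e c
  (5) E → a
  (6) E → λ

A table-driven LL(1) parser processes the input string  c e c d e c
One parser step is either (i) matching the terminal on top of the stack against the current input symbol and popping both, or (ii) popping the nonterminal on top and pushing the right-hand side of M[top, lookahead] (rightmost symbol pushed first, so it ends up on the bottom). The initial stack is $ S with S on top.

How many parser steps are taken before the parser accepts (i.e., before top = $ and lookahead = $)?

9

     Stack      Input          Action
  1  $ S        c e c d e c $  expand S → c R d R
  2  $ R d R c  c e c d e c $  match c
  3  $ R d R    e c d e c $    expand R → e c
  4  $ R d c e  e c d e c $    match e
  5  $ R d c    c d e c $      match c
  6  $ R d      d e c $        match d
  7  $ R        e c $          expand R → e c
  8  $ c e      e c $          match e
  9  $ c        c $            match c
Accept reached after 9 steps.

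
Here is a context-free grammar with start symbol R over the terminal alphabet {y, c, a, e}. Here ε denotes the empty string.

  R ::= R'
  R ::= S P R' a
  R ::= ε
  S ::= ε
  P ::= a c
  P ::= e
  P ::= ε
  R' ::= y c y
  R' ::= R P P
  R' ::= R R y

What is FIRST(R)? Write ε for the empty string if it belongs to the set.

FIRST(S): from S::=ε we get {ε}. So FIRST(S) = {ε}.
FIRST(P): from P::=a c we get {a}; from P::=e we get {e}; from P::=ε we get {ε}. So FIRST(P) = {ε, a, e}.
FIRST(R): from R::=R' we get {ε, a, e, y}; from R::=S P R' a we get {a, e, y}; from R::=ε we get {ε}. So FIRST(R) = {ε, a, e, y}.
FIRST(R'): from R'::=y c y we get {y}; from R'::=R P P we get {ε, a, e, y}; from R'::=R R y we get {a, e, y}. So FIRST(R') = {ε, a, e, y}.

{ε, a, e, y}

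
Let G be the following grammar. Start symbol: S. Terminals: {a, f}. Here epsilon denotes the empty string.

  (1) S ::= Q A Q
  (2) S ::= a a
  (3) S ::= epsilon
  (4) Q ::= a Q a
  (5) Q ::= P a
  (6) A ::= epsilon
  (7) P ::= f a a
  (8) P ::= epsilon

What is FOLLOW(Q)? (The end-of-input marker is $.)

{$, a, f}

FIRST(A) = {epsilon}
FIRST(P) = {epsilon, f}
FIRST(Q) = {a, f}  (via P a)
FIRST(S) = {epsilon, a, f}  (via Q A Q)
FOLLOW(S) includes $ since S is the start symbol.
FOLLOW(S): S appears on no right-hand side. Thus FOLLOW(S) = {$}.
FOLLOW(Q): in S::=Q A Q (occurrence 1), Q is followed by A Q with FIRST {a, f}; in S::=Q A Q (occurrence 2), the suffix after Q is empty, so FOLLOW(Q) ⊇ FOLLOW(S) = {$}; in Q::=a Q a, Q is followed by a with FIRST {a}. Thus FOLLOW(Q) = {$, a, f}.
FOLLOW(A): in S::=Q A Q, A is followed by Q with FIRST {a, f}. Thus FOLLOW(A) = {a, f}.
FOLLOW(P): in Q::=P a, P is followed by a with FIRST {a}. Thus FOLLOW(P) = {a}.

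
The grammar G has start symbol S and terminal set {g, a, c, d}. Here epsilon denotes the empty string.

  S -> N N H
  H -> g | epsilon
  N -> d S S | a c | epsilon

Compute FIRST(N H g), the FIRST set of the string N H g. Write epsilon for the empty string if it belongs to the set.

FIRST(H) = {epsilon, g}
FIRST(N) = {epsilon, a, d}
FIRST(S) = {epsilon, a, d, g}  (via N N H)
FIRST(N H g): take FIRST of each symbol in turn, carrying on past any symbol whose FIRST contains epsilon; result {a, d, g}.

{a, d, g}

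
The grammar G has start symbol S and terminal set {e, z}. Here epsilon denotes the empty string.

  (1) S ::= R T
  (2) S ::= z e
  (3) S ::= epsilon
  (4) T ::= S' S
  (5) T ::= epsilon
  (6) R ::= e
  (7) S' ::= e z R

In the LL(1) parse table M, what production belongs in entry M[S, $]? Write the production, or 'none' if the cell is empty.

FIRST(R) = {e}
FIRST(S') = {e}
FIRST(S) = {epsilon, e, z}  (via R T)
FIRST(T) = {epsilon, e}  (via S' S)
FOLLOW(S) includes $ since S is the start symbol.
FOLLOW(S): in T::=S' S, the suffix after S is empty, so FOLLOW(S) ⊇ FOLLOW(T) = {$}. Thus FOLLOW(S) = {$}.
FOLLOW(T): in S::=R T, the suffix after T is empty, so FOLLOW(T) ⊇ FOLLOW(S) = {$}. Thus FOLLOW(T) = {$}.
For S ::= R T: FIRST(R T) = {e}, so it goes in M[S, t] for t ∈ {e}.
For S ::= z e: FIRST(z e) = {z}, so it goes in M[S, t] for t ∈ {z}.
For S ::= epsilon: FIRST(epsilon) = {epsilon}, so it goes in M[S, t] for t ∈ {}; since epsilon ∈ FIRST, also for every t ∈ FOLLOW(S) = {$}.

S ::= epsilon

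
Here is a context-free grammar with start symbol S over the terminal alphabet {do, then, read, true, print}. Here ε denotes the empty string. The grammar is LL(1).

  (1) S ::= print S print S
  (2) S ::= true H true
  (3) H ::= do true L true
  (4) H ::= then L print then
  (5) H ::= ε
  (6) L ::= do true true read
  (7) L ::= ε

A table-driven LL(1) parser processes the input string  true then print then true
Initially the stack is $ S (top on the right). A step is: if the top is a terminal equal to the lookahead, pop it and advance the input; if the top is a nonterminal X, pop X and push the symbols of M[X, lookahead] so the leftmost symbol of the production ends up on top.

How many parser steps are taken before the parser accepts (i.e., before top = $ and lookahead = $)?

step 1: stack=$ S  input=true then print then true $  — expand S ::= true H true
step 2: stack=$ true H true  input=true then print then true $  — match true
step 3: stack=$ true H  input=then print then true $  — expand H ::= then L print then
step 4: stack=$ true then print L then  input=then print then true $  — match then
step 5: stack=$ true then print L  input=print then true $  — expand L ::= ε
step 6: stack=$ true then print  input=print then true $  — match print
step 7: stack=$ true then  input=then true $  — match then
step 8: stack=$ true  input=true $  — match true
Accept reached after 8 steps.

8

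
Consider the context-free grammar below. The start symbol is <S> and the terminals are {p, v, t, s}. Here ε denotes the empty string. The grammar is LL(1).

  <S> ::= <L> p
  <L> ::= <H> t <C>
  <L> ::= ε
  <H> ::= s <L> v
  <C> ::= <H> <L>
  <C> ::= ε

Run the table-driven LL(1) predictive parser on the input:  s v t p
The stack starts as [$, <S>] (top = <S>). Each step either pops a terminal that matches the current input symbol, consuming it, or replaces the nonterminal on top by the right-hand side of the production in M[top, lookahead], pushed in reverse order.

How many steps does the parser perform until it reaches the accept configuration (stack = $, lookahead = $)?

step 1: stack=$ <S>  input=s v t p $  — expand <S> ::= <L> p
step 2: stack=$ p <L>  input=s v t p $  — expand <L> ::= <H> t <C>
step 3: stack=$ p <C> t <H>  input=s v t p $  — expand <H> ::= s <L> v
step 4: stack=$ p <C> t v <L> s  input=s v t p $  — match s
step 5: stack=$ p <C> t v <L>  input=v t p $  — expand <L> ::= ε
step 6: stack=$ p <C> t v  input=v t p $  — match v
step 7: stack=$ p <C> t  input=t p $  — match t
step 8: stack=$ p <C>  input=p $  — expand <C> ::= ε
step 9: stack=$ p  input=p $  — match p
Accept reached after 9 steps.

9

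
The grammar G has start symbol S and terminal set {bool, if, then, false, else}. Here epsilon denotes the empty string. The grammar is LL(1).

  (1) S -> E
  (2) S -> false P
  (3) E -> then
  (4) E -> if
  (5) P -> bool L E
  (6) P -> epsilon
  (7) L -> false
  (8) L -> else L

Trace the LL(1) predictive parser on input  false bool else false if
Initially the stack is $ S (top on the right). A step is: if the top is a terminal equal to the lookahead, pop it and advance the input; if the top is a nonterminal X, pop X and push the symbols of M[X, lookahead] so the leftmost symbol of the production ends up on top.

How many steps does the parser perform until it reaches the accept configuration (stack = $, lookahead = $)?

step 1: stack=$ S  input=false bool else false if $  — expand S -> false P
step 2: stack=$ P false  input=false bool else false if $  — match false
step 3: stack=$ P  input=bool else false if $  — expand P -> bool L E
step 4: stack=$ E L bool  input=bool else false if $  — match bool
step 5: stack=$ E L  input=else false if $  — expand L -> else L
step 6: stack=$ E L else  input=else false if $  — match else
step 7: stack=$ E L  input=false if $  — expand L -> false
step 8: stack=$ E false  input=false if $  — match false
step 9: stack=$ E  input=if $  — expand E -> if
step 10: stack=$ if  input=if $  — match if
Accept reached after 10 steps.

10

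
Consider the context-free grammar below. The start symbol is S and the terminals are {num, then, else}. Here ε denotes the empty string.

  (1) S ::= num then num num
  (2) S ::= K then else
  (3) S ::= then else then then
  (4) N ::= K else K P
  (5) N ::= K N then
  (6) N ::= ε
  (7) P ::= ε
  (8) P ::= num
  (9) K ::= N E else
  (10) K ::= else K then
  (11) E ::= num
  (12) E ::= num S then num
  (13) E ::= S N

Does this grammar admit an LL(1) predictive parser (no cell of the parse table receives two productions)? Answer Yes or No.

FIRST(S) = {else, num, then}
FIRST(N) = {ε, else, num, then}
FIRST(P) = {ε, num}
FIRST(K) = {else, num, then}
FIRST(E) = {else, num, then}
FOLLOW(S) = {$, else, num, then}
FOLLOW(N) = {else, num, then}
FOLLOW(P) = {else, num, then}
FOLLOW(K) = {else, num, then}
FOLLOW(E) = {else}
Cell M[E, num] receives both E ::= num and E ::= num S then num and E ::= S N — the grammar is not LL(1).

No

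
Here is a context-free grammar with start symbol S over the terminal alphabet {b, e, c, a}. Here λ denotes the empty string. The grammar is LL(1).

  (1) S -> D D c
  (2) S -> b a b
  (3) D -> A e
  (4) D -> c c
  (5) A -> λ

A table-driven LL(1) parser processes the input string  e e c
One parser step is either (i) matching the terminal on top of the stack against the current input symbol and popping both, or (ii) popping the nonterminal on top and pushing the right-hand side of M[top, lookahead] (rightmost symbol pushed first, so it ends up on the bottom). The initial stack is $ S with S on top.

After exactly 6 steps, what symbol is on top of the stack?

step 1: stack=$ S  input=e e c $  — expand S -> D D c
step 2: stack=$ c D D  input=e e c $  — expand D -> A e
step 3: stack=$ c D e A  input=e e c $  — expand A -> λ
step 4: stack=$ c D e  input=e e c $  — match e
step 5: stack=$ c D  input=e c $  — expand D -> A e
step 6: stack=$ c e A  input=e c $  — expand A -> λ
Stack after step 6: $ c e (top = e).

e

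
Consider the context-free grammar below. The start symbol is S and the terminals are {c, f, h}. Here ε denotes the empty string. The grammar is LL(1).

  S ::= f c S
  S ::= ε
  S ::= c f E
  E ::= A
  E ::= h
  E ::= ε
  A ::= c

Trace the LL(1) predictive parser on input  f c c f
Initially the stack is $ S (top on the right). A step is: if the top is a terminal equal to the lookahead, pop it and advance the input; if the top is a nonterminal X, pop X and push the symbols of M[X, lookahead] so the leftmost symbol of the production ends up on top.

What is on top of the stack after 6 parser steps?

E

     Stack    Input      Action
  1  $ S      f c c f $  expand S ::= f c S
  2  $ S c f  f c c f $  match f
  3  $ S c    c c f $    match c
  4  $ S      c f $      expand S ::= c f E
  5  $ E f c  c f $      match c
  6  $ E f    f $        match f
Stack after step 6: $ E (top = E).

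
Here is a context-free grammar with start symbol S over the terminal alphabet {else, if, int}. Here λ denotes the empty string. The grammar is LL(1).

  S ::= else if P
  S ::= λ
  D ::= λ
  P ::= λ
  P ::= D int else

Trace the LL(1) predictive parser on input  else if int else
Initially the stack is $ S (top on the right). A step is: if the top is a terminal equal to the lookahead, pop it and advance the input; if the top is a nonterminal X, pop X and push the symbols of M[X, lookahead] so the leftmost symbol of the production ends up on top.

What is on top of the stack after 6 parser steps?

step 1: stack=$ S  input=else if int else $  — expand S ::= else if P
step 2: stack=$ P if else  input=else if int else $  — match else
step 3: stack=$ P if  input=if int else $  — match if
step 4: stack=$ P  input=int else $  — expand P ::= D int else
step 5: stack=$ else int D  input=int else $  — expand D ::= λ
step 6: stack=$ else int  input=int else $  — match int
Stack after step 6: $ else (top = else).

else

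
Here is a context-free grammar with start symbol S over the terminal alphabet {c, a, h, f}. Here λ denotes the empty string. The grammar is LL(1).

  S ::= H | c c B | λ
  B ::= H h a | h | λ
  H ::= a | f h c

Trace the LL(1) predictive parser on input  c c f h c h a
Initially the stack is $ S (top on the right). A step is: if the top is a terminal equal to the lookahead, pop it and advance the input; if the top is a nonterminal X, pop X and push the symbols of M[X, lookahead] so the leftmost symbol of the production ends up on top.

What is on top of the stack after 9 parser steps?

a

     Stack        Input            Action
  1  $ S          c c f h c h a $  expand S ::= c c B
  2  $ B c c      c c f h c h a $  match c
  3  $ B c        c f h c h a $    match c
  4  $ B          f h c h a $      expand B ::= H h a
  5  $ a h H      f h c h a $      expand H ::= f h c
  6  $ a h c h f  f h c h a $      match f
  7  $ a h c h    h c h a $        match h
  8  $ a h c      c h a $          match c
  9  $ a h        h a $            match h
Stack after step 9: $ a (top = a).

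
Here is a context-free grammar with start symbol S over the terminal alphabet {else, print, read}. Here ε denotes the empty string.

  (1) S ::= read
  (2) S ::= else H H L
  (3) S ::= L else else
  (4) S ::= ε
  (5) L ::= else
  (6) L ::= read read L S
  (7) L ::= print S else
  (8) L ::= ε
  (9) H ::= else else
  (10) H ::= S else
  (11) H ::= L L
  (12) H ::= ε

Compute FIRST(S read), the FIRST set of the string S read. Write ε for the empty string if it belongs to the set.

FIRST(L): from L::=else we get {else}; from L::=read read L S we get {read}; from L::=print S else we get {print}; from L::=ε we get {ε}. So FIRST(L) = {ε, else, print, read}.
FIRST(S): from S::=read we get {read}; from S::=else H H L we get {else}; from S::=L else else we get {else, print, read}; from S::=ε we get {ε}. So FIRST(S) = {ε, else, print, read}.
FIRST(H): from H::=else else we get {else}; from H::=S else we get {else, print, read}; from H::=L L we get {ε, else, print, read}; from H::=ε we get {ε}. So FIRST(H) = {ε, else, print, read}.
FIRST(S read): take FIRST of each symbol in turn, carrying on past any symbol whose FIRST contains ε; result {else, print, read}.

{else, print, read}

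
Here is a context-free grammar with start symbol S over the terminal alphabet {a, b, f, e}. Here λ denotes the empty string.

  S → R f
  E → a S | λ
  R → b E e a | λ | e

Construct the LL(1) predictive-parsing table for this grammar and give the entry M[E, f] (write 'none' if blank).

FIRST(E): from E→a S we get {a}; from E→λ we get {λ}. So FIRST(E) = {λ, a}.
FIRST(R): from R→b E e a we get {b}; from R→λ we get {λ}; from R→e we get {e}. So FIRST(R) = {λ, b, e}.
FIRST(S): from S→R f we get {b, e, f}. So FIRST(S) = {b, e, f}.
FOLLOW(S) includes $ since S is the start symbol.
FOLLOW(E): in R→b E e a, E is followed by e a with FIRST {e}. Thus FOLLOW(E) = {e}.
For E → a S: FIRST(a S) = {a}, so it goes in M[E, t] for t ∈ {a}.
For E → λ: FIRST(λ) = {λ}, so it goes in M[E, t] for t ∈ {}; since λ ∈ FIRST, also for every t ∈ FOLLOW(E) = {e}.
None of these place a production in M[E, f].

none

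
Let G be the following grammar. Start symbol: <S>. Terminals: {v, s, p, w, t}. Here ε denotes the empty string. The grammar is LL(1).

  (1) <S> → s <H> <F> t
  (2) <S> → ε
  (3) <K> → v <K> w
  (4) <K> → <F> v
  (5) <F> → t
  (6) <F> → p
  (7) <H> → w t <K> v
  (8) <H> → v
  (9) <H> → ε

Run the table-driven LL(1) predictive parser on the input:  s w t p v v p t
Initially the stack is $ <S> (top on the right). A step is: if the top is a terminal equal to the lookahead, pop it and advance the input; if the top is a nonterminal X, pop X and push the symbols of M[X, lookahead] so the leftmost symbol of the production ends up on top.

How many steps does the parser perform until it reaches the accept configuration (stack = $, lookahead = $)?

      Stack              Input              Action
   1  $ <S>              s w t p v v p t $  expand <S> → s <H> <F> t
   2  $ t <F> <H> s      s w t p v v p t $  match s
   3  $ t <F> <H>        w t p v v p t $    expand <H> → w t <K> v
   4  $ t <F> v <K> t w  w t p v v p t $    match w
   5  $ t <F> v <K> t    t p v v p t $      match t
   6  $ t <F> v <K>      p v v p t $        expand <K> → <F> v
   7  $ t <F> v v <F>    p v v p t $        expand <F> → p
   8  $ t <F> v v p      p v v p t $        match p
   9  $ t <F> v v        v v p t $          match v
  10  $ t <F> v          v p t $            match v
  11  $ t <F>            p t $              expand <F> → p
  12  $ t p              p t $              match p
  13  $ t                t $                match t
Accept reached after 13 steps.

13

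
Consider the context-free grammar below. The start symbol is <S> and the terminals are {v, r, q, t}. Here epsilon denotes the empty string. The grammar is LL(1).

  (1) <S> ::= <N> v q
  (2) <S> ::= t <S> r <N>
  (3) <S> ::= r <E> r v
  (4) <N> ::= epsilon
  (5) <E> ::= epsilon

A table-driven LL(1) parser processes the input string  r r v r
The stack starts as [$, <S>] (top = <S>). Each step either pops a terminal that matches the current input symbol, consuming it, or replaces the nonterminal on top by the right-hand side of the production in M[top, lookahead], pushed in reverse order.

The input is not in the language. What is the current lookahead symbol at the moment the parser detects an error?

step 1: stack=$ <S>  input=r r v r $  — expand <S> ::= r <E> r v
step 2: stack=$ v r <E> r  input=r r v r $  — match r
step 3: stack=$ v r <E>  input=r v r $  — expand <E> ::= epsilon
step 4: stack=$ v r  input=r v r $  — match r
step 5: stack=$ v  input=v r $  — match v
step 6: stack=$  input=r $  — error: stack empty but input remains

r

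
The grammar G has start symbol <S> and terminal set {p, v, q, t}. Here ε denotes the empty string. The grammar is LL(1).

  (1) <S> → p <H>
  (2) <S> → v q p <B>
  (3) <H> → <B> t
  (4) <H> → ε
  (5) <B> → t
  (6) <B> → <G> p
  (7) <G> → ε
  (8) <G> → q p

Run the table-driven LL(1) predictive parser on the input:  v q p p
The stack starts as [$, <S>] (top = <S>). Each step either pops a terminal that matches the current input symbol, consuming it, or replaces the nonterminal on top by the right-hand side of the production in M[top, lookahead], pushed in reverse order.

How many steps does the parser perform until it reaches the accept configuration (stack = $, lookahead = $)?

7

step 1: stack=$ <S>  input=v q p p $  — expand <S> → v q p <B>
step 2: stack=$ <B> p q v  input=v q p p $  — match v
step 3: stack=$ <B> p q  input=q p p $  — match q
step 4: stack=$ <B> p  input=p p $  — match p
step 5: stack=$ <B>  input=p $  — expand <B> → <G> p
step 6: stack=$ p <G>  input=p $  — expand <G> → ε
step 7: stack=$ p  input=p $  — match p
Accept reached after 7 steps.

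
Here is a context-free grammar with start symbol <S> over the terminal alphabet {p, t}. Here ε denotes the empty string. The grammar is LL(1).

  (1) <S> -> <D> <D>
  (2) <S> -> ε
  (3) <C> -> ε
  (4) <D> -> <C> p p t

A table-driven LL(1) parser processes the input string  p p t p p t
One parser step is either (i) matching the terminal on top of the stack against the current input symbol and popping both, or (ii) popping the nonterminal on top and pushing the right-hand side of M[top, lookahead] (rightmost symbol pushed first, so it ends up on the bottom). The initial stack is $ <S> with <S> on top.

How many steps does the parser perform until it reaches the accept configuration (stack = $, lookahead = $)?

      Stack            Input          Action
   1  $ <S>            p p t p p t $  expand <S> -> <D> <D>
   2  $ <D> <D>        p p t p p t $  expand <D> -> <C> p p t
   3  $ <D> t p p <C>  p p t p p t $  expand <C> -> ε
   4  $ <D> t p p      p p t p p t $  match p
   5  $ <D> t p        p t p p t $    match p
   6  $ <D> t          t p p t $      match t
   7  $ <D>            p p t $        expand <D> -> <C> p p t
   8  $ t p p <C>      p p t $        expand <C> -> ε
   9  $ t p p          p p t $        match p
  10  $ t p            p t $          match p
  11  $ t              t $            match t
Accept reached after 11 steps.

11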